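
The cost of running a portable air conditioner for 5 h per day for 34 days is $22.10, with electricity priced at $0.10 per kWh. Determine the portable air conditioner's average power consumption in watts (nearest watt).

Energy = $22.10 ÷ $0.10/kWh = 221 kWh
Runtime = 5 h/day × 34 days = 170 h
Power = 221 kWh ÷ 170 h = 1.3 kW = 1300 W

1300 W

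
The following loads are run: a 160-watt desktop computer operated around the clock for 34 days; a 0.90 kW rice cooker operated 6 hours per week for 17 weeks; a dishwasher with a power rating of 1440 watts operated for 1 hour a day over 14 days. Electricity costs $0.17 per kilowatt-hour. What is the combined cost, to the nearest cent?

$41.23

desktop computer: Runtime = 24 h × 34 = 816 h
desktop computer: 0.16 kW × 816 h = 130.56 kWh
rice cooker: Runtime = 6 h/week × 17 weeks = 102 h
rice cooker: 0.9 kW × 102 h = 91.8 kWh
dishwasher: Runtime = 1 h/day × 14 days = 14 h
dishwasher: 1.44 kW × 14 h = 20.16 kWh
Total energy = 242.52 kWh
Cost = 242.52 × $0.17 = $41.23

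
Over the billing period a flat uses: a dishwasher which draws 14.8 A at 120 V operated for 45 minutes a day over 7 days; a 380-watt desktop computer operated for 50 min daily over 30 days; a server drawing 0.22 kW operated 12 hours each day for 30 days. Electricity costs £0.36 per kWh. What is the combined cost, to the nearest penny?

dishwasher: Power = 14.8 A × 120 V = 1776 W = 1.776 kW
dishwasher: Runtime = 45 min × 7 = 315 min = 5.25 h
dishwasher: 1.776 kW × 5.25 h = 9.324 kWh
desktop computer: Runtime = 50 min × 30 = 1500 min = 25 h
desktop computer: 0.38 kW × 25 h = 9.5 kWh
server: Runtime = 12 h/day × 30 days = 360 h
server: 0.22 kW × 360 h = 79.2 kWh
Total energy = 98.024 kWh
Cost = 98.024 × £0.36 = £35.29

£35.29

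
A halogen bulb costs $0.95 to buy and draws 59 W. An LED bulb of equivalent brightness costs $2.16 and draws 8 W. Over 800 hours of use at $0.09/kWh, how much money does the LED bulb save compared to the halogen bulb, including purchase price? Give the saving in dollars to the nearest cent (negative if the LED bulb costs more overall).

halogen bulb: $0.95 + (59/1000) kW × 800 h × $0.09 = $0.95 + $4.248 = $5.198
LED bulb: $2.16 + (8/1000) kW × 800 h × $0.09 = $2.16 + $0.576 = $2.736
Saving = $5.198 − $2.736 = $2.462 → $2.46

$2.46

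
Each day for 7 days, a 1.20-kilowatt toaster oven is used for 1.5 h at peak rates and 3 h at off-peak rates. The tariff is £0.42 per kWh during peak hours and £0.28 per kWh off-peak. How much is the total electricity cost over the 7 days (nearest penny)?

Peak energy = 1.2 kW × 1.5 h × 7 = 12.6 kWh
Off-peak energy = 1.2 kW × 3 h × 7 = 25.2 kWh
Cost = 12.6 × £0.42 + 25.2 × £0.28 = £5.292 + £7.056 = £12.35

£12.35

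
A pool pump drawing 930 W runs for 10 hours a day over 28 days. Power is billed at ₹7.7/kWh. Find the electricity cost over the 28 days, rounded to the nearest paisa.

Runtime = 10 h/day × 28 days = 280 h
Energy = 0.93 kW × 280 h = 260.4 kWh
Cost = 260.4 kWh × ₹7.7/kWh = ₹2005.08

₹2005.08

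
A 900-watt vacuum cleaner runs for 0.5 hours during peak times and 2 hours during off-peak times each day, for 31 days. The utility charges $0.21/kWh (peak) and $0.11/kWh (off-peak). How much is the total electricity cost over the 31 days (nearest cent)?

Peak energy = 0.9 kW × 0.5 h × 31 = 13.95 kWh
Off-peak energy = 0.9 kW × 2 h × 31 = 55.8 kWh
Cost = 13.95 × $0.21 + 55.8 × $0.11 = $2.9295 + $6.138 = $9.07

$9.07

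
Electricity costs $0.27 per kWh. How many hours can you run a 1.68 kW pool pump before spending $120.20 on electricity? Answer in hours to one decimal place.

265.0 h

Energy available = $120.20 ÷ $0.27/kWh = 445.1852 kWh
Hours = 445.1852 kWh ÷ 1.68 kW = 265.0 h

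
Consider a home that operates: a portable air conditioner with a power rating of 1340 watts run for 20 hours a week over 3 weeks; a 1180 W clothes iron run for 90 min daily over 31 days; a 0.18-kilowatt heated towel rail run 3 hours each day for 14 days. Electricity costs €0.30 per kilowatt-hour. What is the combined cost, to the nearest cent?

portable air conditioner: Runtime = 20 h/week × 3 weeks = 60 h
portable air conditioner: 1.34 kW × 60 h = 80.4 kWh
clothes iron: Runtime = 90 min × 31 = 2790 min = 46.5 h
clothes iron: 1.18 kW × 46.5 h = 54.87 kWh
heated towel rail: Runtime = 3 h/day × 14 days = 42 h
heated towel rail: 0.18 kW × 42 h = 7.56 kWh
Total energy = 142.83 kWh
Cost = 142.83 × €0.30 = €42.85

€42.85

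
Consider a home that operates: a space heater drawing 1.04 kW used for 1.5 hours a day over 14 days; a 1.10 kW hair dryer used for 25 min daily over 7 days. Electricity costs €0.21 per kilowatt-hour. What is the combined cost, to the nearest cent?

space heater: Runtime = 1.5 h/day × 14 days = 21 h
space heater: 1.04 kW × 21 h = 21.84 kWh
hair dryer: Runtime = 25 min × 7 = 175 min = 2.916666… h
hair dryer: 1.1 kW × 2.916666… h = 3.208333… kWh
Total energy = 25.048333… kWh
Cost = 25.048333… × €0.21 = €5.26

€5.26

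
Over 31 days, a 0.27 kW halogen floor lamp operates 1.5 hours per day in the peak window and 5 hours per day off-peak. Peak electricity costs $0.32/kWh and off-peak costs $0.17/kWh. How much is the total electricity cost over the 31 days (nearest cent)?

$11.13

Peak energy = 0.27 kW × 1.5 h × 31 = 12.555 kWh
Off-peak energy = 0.27 kW × 5 h × 31 = 41.85 kWh
Cost = 12.555 × $0.32 + 41.85 × $0.17 = $4.0176 + $7.1145 = $11.13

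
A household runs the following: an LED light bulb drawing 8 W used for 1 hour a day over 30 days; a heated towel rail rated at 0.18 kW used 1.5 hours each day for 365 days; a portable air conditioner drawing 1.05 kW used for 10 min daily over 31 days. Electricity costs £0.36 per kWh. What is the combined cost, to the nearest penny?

£37.52

LED light bulb: Runtime = 1 h/day × 30 days = 30 h
LED light bulb: 0.008 kW × 30 h = 0.24 kWh
heated towel rail: Runtime = 1.5 h/day × 365 days = 547.5 h
heated towel rail: 0.18 kW × 547.5 h = 98.55 kWh
portable air conditioner: Runtime = 10 min × 31 = 310 min = 5.166666… h
portable air conditioner: 1.05 kW × 5.166666… h = 5.425 kWh
Total energy = 104.215 kWh
Cost = 104.215 × £0.36 = £37.52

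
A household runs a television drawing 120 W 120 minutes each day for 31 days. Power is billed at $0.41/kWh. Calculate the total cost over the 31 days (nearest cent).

Runtime = 120 min × 31 = 3720 min = 62 h
Energy = 0.12 kW × 62 h = 7.44 kWh
Cost = 7.44 kWh × $0.41/kWh = $3.05

$3.05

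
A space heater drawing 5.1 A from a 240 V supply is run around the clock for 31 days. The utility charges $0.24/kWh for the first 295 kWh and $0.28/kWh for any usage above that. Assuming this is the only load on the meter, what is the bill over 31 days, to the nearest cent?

$243.18

Power = 5.1 A × 240 V = 1224 W = 1.224 kW
Runtime = 24 h × 31 = 744 h
Energy = 1.224 kW × 744 h = 910.656 kWh
Tier 1 (0–295 kWh): 295 × $0.24 = $70.8
Above 295 kWh: 615.656 × $0.28 = $172.38368
Bill = $243.18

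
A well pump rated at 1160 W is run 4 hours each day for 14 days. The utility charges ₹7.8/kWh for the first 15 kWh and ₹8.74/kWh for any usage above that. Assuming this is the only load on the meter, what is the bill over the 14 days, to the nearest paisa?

Runtime = 4 h/day × 14 days = 56 h
Energy = 1.16 kW × 56 h = 64.96 kWh
Tier 1 (0–15 kWh): 15 × ₹7.8 = ₹117
Above 15 kWh: 49.96 × ₹8.74 = ₹436.6504
Bill = ₹553.65

₹553.65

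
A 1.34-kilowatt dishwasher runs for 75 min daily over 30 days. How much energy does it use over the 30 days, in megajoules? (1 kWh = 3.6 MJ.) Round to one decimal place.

Runtime = 75 min × 30 = 2250 min = 37.5 h
Energy = 1.34 kW × 37.5 h = 50.25 kWh
= 50.25 × 3.6 MJ = 180.9 MJ

180.9 MJ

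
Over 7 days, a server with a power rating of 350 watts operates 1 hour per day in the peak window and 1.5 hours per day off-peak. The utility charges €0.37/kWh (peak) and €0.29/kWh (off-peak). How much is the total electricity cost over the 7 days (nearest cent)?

Peak energy = 0.35 kW × 1 h × 7 = 2.45 kWh
Off-peak energy = 0.35 kW × 1.5 h × 7 = 3.675 kWh
Cost = 2.45 × €0.37 + 3.675 × €0.29 = €0.9065 + €1.06575 = €1.97

€1.97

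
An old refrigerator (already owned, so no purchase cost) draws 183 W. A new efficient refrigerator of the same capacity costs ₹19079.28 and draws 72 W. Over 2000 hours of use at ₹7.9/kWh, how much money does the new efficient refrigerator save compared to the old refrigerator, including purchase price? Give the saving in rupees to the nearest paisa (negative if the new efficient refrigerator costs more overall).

-₹17325.48

old refrigerator: ₹0.00 + (183/1000) kW × 2000 h × ₹7.9 = ₹0.00 + ₹2891.4 = ₹2891.4
new efficient refrigerator: ₹19079.28 + (72/1000) kW × 2000 h × ₹7.9 = ₹19079.28 + ₹1137.6 = ₹20216.88
Saving = ₹2891.4 − ₹20216.88 = −₹17325.48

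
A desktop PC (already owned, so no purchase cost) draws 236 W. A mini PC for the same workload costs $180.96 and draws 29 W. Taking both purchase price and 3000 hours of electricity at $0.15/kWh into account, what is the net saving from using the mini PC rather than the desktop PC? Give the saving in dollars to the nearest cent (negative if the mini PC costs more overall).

-$87.81

desktop PC: $0.00 + (236/1000) kW × 3000 h × $0.15 = $0.00 + $106.2 = $106.2
mini PC: $180.96 + (29/1000) kW × 3000 h × $0.15 = $180.96 + $13.05 = $194.01
Saving = $106.2 − $194.01 = −$87.81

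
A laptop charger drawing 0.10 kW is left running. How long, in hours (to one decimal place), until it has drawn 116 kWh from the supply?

1160.0 h

Hours = 116 kWh ÷ 0.1 kW = 1160.0 h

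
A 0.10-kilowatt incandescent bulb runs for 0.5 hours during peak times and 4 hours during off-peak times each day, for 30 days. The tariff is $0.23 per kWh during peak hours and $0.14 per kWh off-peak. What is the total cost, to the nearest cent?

Peak energy = 0.1 kW × 0.5 h × 30 = 1.5 kWh
Off-peak energy = 0.1 kW × 4 h × 30 = 12 kWh
Cost = 1.5 × $0.23 + 12 × $0.14 = $0.345 + $1.68 = $2.03

$2.03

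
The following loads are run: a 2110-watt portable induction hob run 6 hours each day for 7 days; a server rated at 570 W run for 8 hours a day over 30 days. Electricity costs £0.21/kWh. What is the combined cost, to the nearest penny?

portable induction hob: Runtime = 6 h/day × 7 days = 42 h
portable induction hob: 2.11 kW × 42 h = 88.62 kWh
server: Runtime = 8 h/day × 30 days = 240 h
server: 0.57 kW × 240 h = 136.8 kWh
Total energy = 225.42 kWh
Cost = 225.42 × £0.21 = £47.34

£47.34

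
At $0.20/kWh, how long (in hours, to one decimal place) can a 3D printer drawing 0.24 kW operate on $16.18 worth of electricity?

337.1 h

Energy available = $16.18 ÷ $0.20/kWh = 80.9 kWh
Hours = 80.9 kWh ÷ 0.24 kW = 337.1 h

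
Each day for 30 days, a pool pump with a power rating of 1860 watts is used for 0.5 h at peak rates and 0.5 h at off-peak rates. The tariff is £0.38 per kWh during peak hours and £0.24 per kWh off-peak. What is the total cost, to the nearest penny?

Peak energy = 1.86 kW × 0.5 h × 30 = 27.9 kWh
Off-peak energy = 1.86 kW × 0.5 h × 30 = 27.9 kWh
Cost = 27.9 × £0.38 + 27.9 × £0.24 = £10.602 + £6.696 = £17.30

£17.30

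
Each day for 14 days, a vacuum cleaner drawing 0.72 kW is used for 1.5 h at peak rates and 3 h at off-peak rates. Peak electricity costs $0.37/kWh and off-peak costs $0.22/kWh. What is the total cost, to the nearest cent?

$12.25

Peak energy = 0.72 kW × 1.5 h × 14 = 15.12 kWh
Off-peak energy = 0.72 kW × 3 h × 14 = 30.24 kWh
Cost = 15.12 × $0.37 + 30.24 × $0.22 = $5.5944 + $6.6528 = $12.25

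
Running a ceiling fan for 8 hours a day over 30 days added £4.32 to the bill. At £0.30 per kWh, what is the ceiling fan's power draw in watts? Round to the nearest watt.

Energy = £4.32 ÷ £0.30/kWh = 14.4 kWh
Runtime = 8 h/day × 30 days = 240 h
Power = 14.4 kWh ÷ 240 h = 0.06 kW = 60 W

60 W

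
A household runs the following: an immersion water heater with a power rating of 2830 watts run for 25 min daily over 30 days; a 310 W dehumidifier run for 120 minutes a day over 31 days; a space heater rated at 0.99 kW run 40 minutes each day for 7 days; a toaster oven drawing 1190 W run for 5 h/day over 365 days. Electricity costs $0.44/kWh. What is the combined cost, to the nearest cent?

$981.62

immersion water heater: Runtime = 25 min × 30 = 750 min = 12.5 h
immersion water heater: 2.83 kW × 12.5 h = 35.375 kWh
dehumidifier: Runtime = 120 min × 31 = 3720 min = 62 h
dehumidifier: 0.31 kW × 62 h = 19.22 kWh
space heater: Runtime = 40 min × 7 = 280 min = 4.666666… h
space heater: 0.99 kW × 4.666666… h = 4.62 kWh
toaster oven: Runtime = 5 h/day × 365 days = 1825 h
toaster oven: 1.19 kW × 1825 h = 2171.75 kWh
Total energy = 2230.965 kWh
Cost = 2230.965 × $0.44 = $981.62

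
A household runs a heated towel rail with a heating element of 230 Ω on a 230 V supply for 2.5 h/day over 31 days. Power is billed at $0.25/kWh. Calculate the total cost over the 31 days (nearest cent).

$4.46

Power = V²/R = 230²/230 = 230 W = 0.23 kW
Runtime = 2.5 h/day × 31 days = 77.5 h
Energy = 0.23 kW × 77.5 h = 17.825 kWh
Cost = 17.825 kWh × $0.25/kWh = $4.46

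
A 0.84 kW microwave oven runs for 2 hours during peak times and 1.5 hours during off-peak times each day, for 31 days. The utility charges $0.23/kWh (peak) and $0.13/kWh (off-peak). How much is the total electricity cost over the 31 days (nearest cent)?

Peak energy = 0.84 kW × 2 h × 31 = 52.08 kWh
Off-peak energy = 0.84 kW × 1.5 h × 31 = 39.06 kWh
Cost = 52.08 × $0.23 + 39.06 × $0.13 = $11.9784 + $5.0778 = $17.06

$17.06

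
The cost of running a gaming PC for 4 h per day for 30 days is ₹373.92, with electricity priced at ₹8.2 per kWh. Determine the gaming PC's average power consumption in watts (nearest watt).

380 W

Energy = ₹373.92 ÷ ₹8.2/kWh = 45.6 kWh
Runtime = 4 h/day × 30 days = 120 h
Power = 45.6 kWh ÷ 120 h = 0.38 kW = 380 W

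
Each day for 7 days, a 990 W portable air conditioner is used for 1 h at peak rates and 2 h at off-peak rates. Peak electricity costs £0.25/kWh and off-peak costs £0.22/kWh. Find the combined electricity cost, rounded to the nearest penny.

£4.78

Peak energy = 0.99 kW × 1 h × 7 = 6.93 kWh
Off-peak energy = 0.99 kW × 2 h × 7 = 13.86 kWh
Cost = 6.93 × £0.25 + 13.86 × £0.22 = £1.7325 + £3.0492 = £4.78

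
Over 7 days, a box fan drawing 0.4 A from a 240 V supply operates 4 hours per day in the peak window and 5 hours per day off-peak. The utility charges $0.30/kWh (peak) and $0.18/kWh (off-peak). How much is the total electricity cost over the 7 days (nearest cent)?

Power = 0.4 A × 240 V = 96 W = 0.096 kW
Peak energy = 0.096 kW × 4 h × 7 = 2.688 kWh
Off-peak energy = 0.096 kW × 5 h × 7 = 3.36 kWh
Cost = 2.688 × $0.30 + 3.36 × $0.18 = $0.8064 + $0.6048 = $1.41

$1.41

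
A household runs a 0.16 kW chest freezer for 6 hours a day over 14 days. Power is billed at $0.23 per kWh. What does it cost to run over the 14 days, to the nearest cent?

Runtime = 6 h/day × 14 days = 84 h
Energy = 0.16 kW × 84 h = 13.44 kWh
Cost = 13.44 kWh × $0.23/kWh = $3.09

$3.09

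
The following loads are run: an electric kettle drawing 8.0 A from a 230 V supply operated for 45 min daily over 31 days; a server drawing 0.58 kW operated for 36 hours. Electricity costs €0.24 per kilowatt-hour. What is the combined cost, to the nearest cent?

€15.28

electric kettle: Power = 8.0 A × 230 V = 1840 W = 1.84 kW
electric kettle: Runtime = 45 min × 31 = 1395 min = 23.25 h
electric kettle: 1.84 kW × 23.25 h = 42.78 kWh
server: 0.58 kW × 36 h = 20.88 kWh
Total energy = 63.66 kWh
Cost = 63.66 × €0.24 = €15.28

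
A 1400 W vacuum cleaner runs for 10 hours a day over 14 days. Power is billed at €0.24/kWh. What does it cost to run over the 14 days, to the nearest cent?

Runtime = 10 h/day × 14 days = 140 h
Energy = 1.4 kW × 140 h = 196 kWh
Cost = 196 kWh × €0.24/kWh = €47.04

€47.04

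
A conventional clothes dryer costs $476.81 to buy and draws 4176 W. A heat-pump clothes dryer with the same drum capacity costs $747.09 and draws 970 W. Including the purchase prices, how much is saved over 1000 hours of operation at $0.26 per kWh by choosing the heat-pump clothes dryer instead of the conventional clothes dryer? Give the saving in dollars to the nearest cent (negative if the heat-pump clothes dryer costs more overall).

conventional clothes dryer: $476.81 + (4176/1000) kW × 1000 h × $0.26 = $476.81 + $1085.76 = $1562.57
heat-pump clothes dryer: $747.09 + (970/1000) kW × 1000 h × $0.26 = $747.09 + $252.2 = $999.29
Saving = $1562.57 − $999.29 = $563.28

$563.28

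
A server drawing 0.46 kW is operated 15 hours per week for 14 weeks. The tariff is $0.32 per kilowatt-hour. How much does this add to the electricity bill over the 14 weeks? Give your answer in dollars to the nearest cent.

$30.91

Runtime = 15 h/week × 14 weeks = 210 h
Energy = 0.46 kW × 210 h = 96.6 kWh
Cost = 96.6 kWh × $0.32/kWh = $30.91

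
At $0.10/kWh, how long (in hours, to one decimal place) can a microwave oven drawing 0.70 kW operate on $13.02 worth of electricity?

Energy available = $13.02 ÷ $0.10/kWh = 130.2 kWh
Hours = 130.2 kWh ÷ 0.7 kW = 186.0 h

186.0 h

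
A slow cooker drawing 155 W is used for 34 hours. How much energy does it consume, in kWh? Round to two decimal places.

5.27 kWh

Energy = 0.155 kW × 34 h = 5.27 kWh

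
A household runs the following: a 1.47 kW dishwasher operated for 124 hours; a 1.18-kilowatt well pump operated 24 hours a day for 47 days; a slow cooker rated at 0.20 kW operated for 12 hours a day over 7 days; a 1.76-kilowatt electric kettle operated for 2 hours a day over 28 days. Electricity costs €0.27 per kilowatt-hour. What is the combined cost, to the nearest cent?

€439.74

dishwasher: 1.47 kW × 124 h = 182.28 kWh
well pump: Runtime = 24 h × 47 = 1128 h
well pump: 1.18 kW × 1128 h = 1331.04 kWh
slow cooker: Runtime = 12 h/day × 7 days = 84 h
slow cooker: 0.2 kW × 84 h = 16.8 kWh
electric kettle: Runtime = 2 h/day × 28 days = 56 h
electric kettle: 1.76 kW × 56 h = 98.56 kWh
Total energy = 1628.68 kWh
Cost = 1628.68 × €0.27 = €439.74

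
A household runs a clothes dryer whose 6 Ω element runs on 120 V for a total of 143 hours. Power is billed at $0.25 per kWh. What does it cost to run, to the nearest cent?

Power = V²/R = 120²/6 = 2400 W = 2.4 kW
Energy = 2.4 kW × 143 h = 343.2 kWh
Cost = 343.2 kWh × $0.25/kWh = $85.80

$85.80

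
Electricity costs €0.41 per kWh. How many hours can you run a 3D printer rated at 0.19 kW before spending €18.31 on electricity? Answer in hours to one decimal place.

235.0 h

Energy available = €18.31 ÷ €0.41/kWh = 44.6585 kWh
Hours = 44.6585 kWh ÷ 0.19 kW = 235.0 h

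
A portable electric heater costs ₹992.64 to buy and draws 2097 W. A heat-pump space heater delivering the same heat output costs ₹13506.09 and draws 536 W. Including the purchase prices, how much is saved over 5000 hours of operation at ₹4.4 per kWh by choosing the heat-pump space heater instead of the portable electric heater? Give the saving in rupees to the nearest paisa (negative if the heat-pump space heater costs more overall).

₹21828.55

portable electric heater: ₹992.64 + (2097/1000) kW × 5000 h × ₹4.4 = ₹992.64 + ₹46134 = ₹47126.64
heat-pump space heater: ₹13506.09 + (536/1000) kW × 5000 h × ₹4.4 = ₹13506.09 + ₹11792 = ₹25298.09
Saving = ₹47126.64 − ₹25298.09 = ₹21828.55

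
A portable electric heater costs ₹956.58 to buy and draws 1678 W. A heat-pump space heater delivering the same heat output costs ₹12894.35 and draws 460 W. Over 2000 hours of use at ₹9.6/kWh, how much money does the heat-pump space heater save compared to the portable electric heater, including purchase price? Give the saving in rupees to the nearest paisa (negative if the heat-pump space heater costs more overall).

portable electric heater: ₹956.58 + (1678/1000) kW × 2000 h × ₹9.6 = ₹956.58 + ₹32217.6 = ₹33174.18
heat-pump space heater: ₹12894.35 + (460/1000) kW × 2000 h × ₹9.6 = ₹12894.35 + ₹8832 = ₹21726.35
Saving = ₹33174.18 − ₹21726.35 = ₹11447.83

₹11447.83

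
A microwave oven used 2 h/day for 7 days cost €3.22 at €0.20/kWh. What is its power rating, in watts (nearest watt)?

1150 W

Energy = €3.22 ÷ €0.20/kWh = 16.1 kWh
Runtime = 2 h/day × 7 days = 14 h
Power = 16.1 kWh ÷ 14 h = 1.15 kW = 1150 W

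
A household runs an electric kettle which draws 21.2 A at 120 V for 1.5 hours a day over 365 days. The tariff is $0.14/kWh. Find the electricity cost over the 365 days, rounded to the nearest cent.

$195.00

Power = 21.2 A × 120 V = 2544 W = 2.544 kW
Runtime = 1.5 h/day × 365 days = 547.5 h
Energy = 2.544 kW × 547.5 h = 1392.84 kWh
Cost = 1392.84 kWh × $0.14/kWh = $195.00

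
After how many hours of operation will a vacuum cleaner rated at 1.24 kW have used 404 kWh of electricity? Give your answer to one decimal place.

Hours = 404 kWh ÷ 1.24 kW = 325.8 h

325.8 h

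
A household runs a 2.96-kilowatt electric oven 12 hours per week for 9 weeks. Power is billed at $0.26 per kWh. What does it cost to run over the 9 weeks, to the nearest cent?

$83.12

Runtime = 12 h/week × 9 weeks = 108 h
Energy = 2.96 kW × 108 h = 319.68 kWh
Cost = 319.68 kWh × $0.26/kWh = $83.12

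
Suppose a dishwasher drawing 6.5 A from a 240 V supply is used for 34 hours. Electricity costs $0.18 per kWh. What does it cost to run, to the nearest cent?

$9.55

Power = 6.5 A × 240 V = 1560 W = 1.56 kW
Energy = 1.56 kW × 34 h = 53.04 kWh
Cost = 53.04 kWh × $0.18/kWh = $9.55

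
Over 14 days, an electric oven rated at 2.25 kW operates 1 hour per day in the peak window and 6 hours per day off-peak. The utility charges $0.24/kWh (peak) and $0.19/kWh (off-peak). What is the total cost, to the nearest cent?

$43.47

Peak energy = 2.25 kW × 1 h × 14 = 31.5 kWh
Off-peak energy = 2.25 kW × 6 h × 14 = 189 kWh
Cost = 31.5 × $0.24 + 189 × $0.19 = $7.56 + $35.91 = $43.47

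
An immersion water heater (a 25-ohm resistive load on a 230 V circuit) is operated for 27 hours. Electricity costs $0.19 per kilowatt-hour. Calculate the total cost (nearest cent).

$10.86

Power = V²/R = 230²/25 = 2116 W = 2.116 kW
Energy = 2.116 kW × 27 h = 57.132 kWh
Cost = 57.132 kWh × $0.19/kWh = $10.86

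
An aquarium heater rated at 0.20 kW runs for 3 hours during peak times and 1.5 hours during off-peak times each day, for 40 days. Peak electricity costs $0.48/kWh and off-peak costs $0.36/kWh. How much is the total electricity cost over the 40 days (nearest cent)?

$15.84

Peak energy = 0.2 kW × 3 h × 40 = 24 kWh
Off-peak energy = 0.2 kW × 1.5 h × 40 = 12 kWh
Cost = 24 × $0.48 + 12 × $0.36 = $11.52 + $4.32 = $15.84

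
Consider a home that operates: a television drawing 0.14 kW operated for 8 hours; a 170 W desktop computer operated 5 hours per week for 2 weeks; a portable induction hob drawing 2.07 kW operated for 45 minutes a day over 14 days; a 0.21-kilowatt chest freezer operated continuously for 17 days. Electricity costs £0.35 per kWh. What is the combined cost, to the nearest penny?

television: 0.14 kW × 8 h = 1.12 kWh
desktop computer: Runtime = 5 h/week × 2 weeks = 10 h
desktop computer: 0.17 kW × 10 h = 1.7 kWh
portable induction hob: Runtime = 45 min × 14 = 630 min = 10.5 h
portable induction hob: 2.07 kW × 10.5 h = 21.735 kWh
chest freezer: Runtime = 24 h × 17 = 408 h
chest freezer: 0.21 kW × 408 h = 85.68 kWh
Total energy = 110.235 kWh
Cost = 110.235 × £0.35 = £38.58

£38.58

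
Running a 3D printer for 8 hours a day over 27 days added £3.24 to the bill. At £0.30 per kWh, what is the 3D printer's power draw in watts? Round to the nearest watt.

Energy = £3.24 ÷ £0.30/kWh = 10.8 kWh
Runtime = 8 h/day × 27 days = 216 h
Power = 10.8 kWh ÷ 216 h = 0.05 kW = 50 W

50 W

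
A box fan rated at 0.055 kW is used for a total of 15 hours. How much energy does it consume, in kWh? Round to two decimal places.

0.83 kWh

Energy = 0.055 kW × 15 h = 0.825 kWh ≈ 0.83 kWh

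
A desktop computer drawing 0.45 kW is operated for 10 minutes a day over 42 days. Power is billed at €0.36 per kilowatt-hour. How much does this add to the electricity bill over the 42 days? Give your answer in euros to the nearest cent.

€1.13

Runtime = 10 min × 42 = 420 min = 7 h
Energy = 0.45 kW × 7 h = 3.15 kWh
Cost = 3.15 kWh × €0.36/kWh = €1.13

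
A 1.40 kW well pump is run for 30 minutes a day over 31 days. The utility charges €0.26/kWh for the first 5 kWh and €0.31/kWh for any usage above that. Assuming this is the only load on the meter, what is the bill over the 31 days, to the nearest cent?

€6.48

Runtime = 30 min × 31 = 930 min = 15.5 h
Energy = 1.4 kW × 15.5 h = 21.7 kWh
Tier 1 (0–5 kWh): 5 × €0.26 = €1.3
Above 5 kWh: 16.7 × €0.31 = €5.177
Bill = €6.48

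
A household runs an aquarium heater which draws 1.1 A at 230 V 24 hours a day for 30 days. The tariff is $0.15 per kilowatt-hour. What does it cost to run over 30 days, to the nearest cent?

Power = 1.1 A × 230 V = 253 W = 0.253 kW
Runtime = 24 h × 30 = 720 h
Energy = 0.253 kW × 720 h = 182.16 kWh
Cost = 182.16 kWh × $0.15/kWh = $27.32

$27.32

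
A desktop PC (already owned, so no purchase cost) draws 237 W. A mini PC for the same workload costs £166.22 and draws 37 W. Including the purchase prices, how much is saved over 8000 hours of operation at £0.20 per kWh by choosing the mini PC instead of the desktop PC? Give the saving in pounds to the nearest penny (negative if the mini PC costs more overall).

desktop PC: £0.00 + (237/1000) kW × 8000 h × £0.20 = £0.00 + £379.2 = £379.2
mini PC: £166.22 + (37/1000) kW × 8000 h × £0.20 = £166.22 + £59.2 = £225.42
Saving = £379.2 − £225.42 = £153.78

£153.78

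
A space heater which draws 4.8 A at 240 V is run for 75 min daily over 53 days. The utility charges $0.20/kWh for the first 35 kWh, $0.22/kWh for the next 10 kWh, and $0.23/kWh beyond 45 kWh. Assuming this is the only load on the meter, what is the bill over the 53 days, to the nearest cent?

Power = 4.8 A × 240 V = 1152 W = 1.152 kW
Runtime = 75 min × 53 = 3975 min = 66.25 h
Energy = 1.152 kW × 66.25 h = 76.32 kWh
Tier 1 (0–35 kWh): 35 × $0.20 = $7
Tier 2 (35–45 kWh): 10 × $0.22 = $2.2
Above 45 kWh: 31.32 × $0.23 = $7.2036
Bill = $16.40

$16.40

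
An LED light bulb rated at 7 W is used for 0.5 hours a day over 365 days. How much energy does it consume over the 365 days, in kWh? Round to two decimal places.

1.28 kWh

Runtime = 0.5 h/day × 365 days = 182.5 h
Energy = 0.007 kW × 182.5 h = 1.2775 kWh ≈ 1.28 kWh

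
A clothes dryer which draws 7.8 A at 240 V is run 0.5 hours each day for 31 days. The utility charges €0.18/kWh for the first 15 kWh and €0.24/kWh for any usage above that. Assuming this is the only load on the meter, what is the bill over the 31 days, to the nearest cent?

Power = 7.8 A × 240 V = 1872 W = 1.872 kW
Runtime = 0.5 h/day × 31 days = 15.5 h
Energy = 1.872 kW × 15.5 h = 29.016 kWh
Tier 1 (0–15 kWh): 15 × €0.18 = €2.7
Above 15 kWh: 14.016 × €0.24 = €3.36384
Bill = €6.06

€6.06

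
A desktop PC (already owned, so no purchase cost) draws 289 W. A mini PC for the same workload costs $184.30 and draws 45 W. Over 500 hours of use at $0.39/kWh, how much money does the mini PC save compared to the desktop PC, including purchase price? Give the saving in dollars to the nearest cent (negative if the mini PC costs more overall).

desktop PC: $0.00 + (289/1000) kW × 500 h × $0.39 = $0.00 + $56.355 = $56.355
mini PC: $184.30 + (45/1000) kW × 500 h × $0.39 = $184.30 + $8.775 = $193.075
Saving = $56.355 − $193.075 = −$136.72

-$136.72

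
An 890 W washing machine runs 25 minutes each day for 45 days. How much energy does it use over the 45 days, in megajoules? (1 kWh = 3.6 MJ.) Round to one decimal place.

60.1 MJ

Runtime = 25 min × 45 = 1125 min = 18.75 h
Energy = 0.89 kW × 18.75 h = 16.6875 kWh
= 16.6875 × 3.6 MJ = 60.1 MJ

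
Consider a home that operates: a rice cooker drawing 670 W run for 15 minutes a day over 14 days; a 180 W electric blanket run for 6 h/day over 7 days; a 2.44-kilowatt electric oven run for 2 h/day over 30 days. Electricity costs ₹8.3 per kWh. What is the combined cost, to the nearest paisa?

₹1297.33

rice cooker: Runtime = 15 min × 14 = 210 min = 3.5 h
rice cooker: 0.67 kW × 3.5 h = 2.345 kWh
electric blanket: Runtime = 6 h/day × 7 days = 42 h
electric blanket: 0.18 kW × 42 h = 7.56 kWh
electric oven: Runtime = 2 h/day × 30 days = 60 h
electric oven: 2.44 kW × 60 h = 146.4 kWh
Total energy = 156.305 kWh
Cost = 156.305 × ₹8.3 = ₹1297.33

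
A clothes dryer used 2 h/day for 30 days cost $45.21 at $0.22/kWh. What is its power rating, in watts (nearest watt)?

3425 W

Energy = $45.21 ÷ $0.22/kWh = 205.5 kWh
Runtime = 2 h/day × 30 days = 60 h
Power = 205.5 kWh ÷ 60 h = 3.425 kW = 3425 W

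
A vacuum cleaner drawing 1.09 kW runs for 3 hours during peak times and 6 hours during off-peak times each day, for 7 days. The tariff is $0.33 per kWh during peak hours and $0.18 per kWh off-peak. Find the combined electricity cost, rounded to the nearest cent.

$15.79

Peak energy = 1.09 kW × 3 h × 7 = 22.89 kWh
Off-peak energy = 1.09 kW × 6 h × 7 = 45.78 kWh
Cost = 22.89 × $0.33 + 45.78 × $0.18 = $7.5537 + $8.2404 = $15.79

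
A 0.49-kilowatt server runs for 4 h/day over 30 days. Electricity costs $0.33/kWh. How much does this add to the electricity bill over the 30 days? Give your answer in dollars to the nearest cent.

Runtime = 4 h/day × 30 days = 120 h
Energy = 0.49 kW × 120 h = 58.8 kWh
Cost = 58.8 kWh × $0.33/kWh = $19.40

$19.40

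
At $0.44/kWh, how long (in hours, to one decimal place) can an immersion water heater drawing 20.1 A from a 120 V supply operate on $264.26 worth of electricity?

249.0 h

Power = 20.1 A × 120 V = 2412 W = 2.412 kW
Energy available = $264.26 ÷ $0.44/kWh = 600.5909 kWh
Hours = 600.5909 kWh ÷ 2.412 kW = 249.0 h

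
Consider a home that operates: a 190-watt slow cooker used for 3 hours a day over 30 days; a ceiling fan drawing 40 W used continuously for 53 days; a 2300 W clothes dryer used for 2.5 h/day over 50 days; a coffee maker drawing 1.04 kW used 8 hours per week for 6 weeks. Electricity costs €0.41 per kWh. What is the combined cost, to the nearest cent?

slow cooker: Runtime = 3 h/day × 30 days = 90 h
slow cooker: 0.19 kW × 90 h = 17.1 kWh
ceiling fan: Runtime = 24 h × 53 = 1272 h
ceiling fan: 0.04 kW × 1272 h = 50.88 kWh
clothes dryer: Runtime = 2.5 h/day × 50 days = 125 h
clothes dryer: 2.3 kW × 125 h = 287.5 kWh
coffee maker: Runtime = 8 h/week × 6 weeks = 48 h
coffee maker: 1.04 kW × 48 h = 49.92 kWh
Total energy = 405.4 kWh
Cost = 405.4 × €0.41 = €166.21

€166.21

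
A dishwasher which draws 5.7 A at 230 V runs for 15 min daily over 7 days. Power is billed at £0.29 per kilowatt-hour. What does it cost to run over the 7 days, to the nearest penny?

£0.67

Power = 5.7 A × 230 V = 1311 W = 1.311 kW
Runtime = 15 min × 7 = 105 min = 1.75 h
Energy = 1.311 kW × 1.75 h = 2.29425 kWh
Cost = 2.29425 kWh × £0.29/kWh = £0.67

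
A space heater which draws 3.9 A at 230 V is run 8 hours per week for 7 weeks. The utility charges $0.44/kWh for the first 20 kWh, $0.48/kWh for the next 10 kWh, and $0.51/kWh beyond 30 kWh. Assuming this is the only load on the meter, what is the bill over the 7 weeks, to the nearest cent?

$23.92

Power = 3.9 A × 230 V = 897 W = 0.897 kW
Runtime = 8 h/week × 7 weeks = 56 h
Energy = 0.897 kW × 56 h = 50.232 kWh
Tier 1 (0–20 kWh): 20 × $0.44 = $8.8
Tier 2 (20–30 kWh): 10 × $0.48 = $4.8
Above 30 kWh: 20.232 × $0.51 = $10.31832
Bill = $23.92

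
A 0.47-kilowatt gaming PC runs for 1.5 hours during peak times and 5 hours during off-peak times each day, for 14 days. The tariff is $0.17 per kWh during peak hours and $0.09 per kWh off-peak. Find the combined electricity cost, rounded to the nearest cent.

$4.64

Peak energy = 0.47 kW × 1.5 h × 14 = 9.87 kWh
Off-peak energy = 0.47 kW × 5 h × 14 = 32.9 kWh
Cost = 9.87 × $0.17 + 32.9 × $0.09 = $1.6779 + $2.961 = $4.64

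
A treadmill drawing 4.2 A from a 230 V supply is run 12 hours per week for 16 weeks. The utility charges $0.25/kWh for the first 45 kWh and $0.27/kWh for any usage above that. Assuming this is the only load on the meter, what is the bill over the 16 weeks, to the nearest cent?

Power = 4.2 A × 230 V = 966 W = 0.966 kW
Runtime = 12 h/week × 16 weeks = 192 h
Energy = 0.966 kW × 192 h = 185.472 kWh
Tier 1 (0–45 kWh): 45 × $0.25 = $11.25
Above 45 kWh: 140.472 × $0.27 = $37.92744
Bill = $49.18

$49.18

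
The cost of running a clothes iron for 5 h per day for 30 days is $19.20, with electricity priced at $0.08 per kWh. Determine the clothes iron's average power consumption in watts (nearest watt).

1600 W

Energy = $19.20 ÷ $0.08/kWh = 240 kWh
Runtime = 5 h/day × 30 days = 150 h
Power = 240 kWh ÷ 150 h = 1.6 kW = 1600 W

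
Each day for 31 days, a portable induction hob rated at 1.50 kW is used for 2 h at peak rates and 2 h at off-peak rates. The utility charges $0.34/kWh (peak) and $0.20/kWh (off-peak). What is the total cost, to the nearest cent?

Peak energy = 1.5 kW × 2 h × 31 = 93 kWh
Off-peak energy = 1.5 kW × 2 h × 31 = 93 kWh
Cost = 93 × $0.34 + 93 × $0.20 = $31.62 + $18.6 = $50.22

$50.22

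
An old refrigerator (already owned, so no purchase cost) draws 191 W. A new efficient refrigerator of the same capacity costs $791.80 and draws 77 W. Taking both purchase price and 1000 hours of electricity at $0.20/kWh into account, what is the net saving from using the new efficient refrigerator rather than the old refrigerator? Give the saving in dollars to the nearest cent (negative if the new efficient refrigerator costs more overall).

-$769.00

old refrigerator: $0.00 + (191/1000) kW × 1000 h × $0.20 = $0.00 + $38.2 = $38.2
new efficient refrigerator: $791.80 + (77/1000) kW × 1000 h × $0.20 = $791.80 + $15.4 = $807.2
Saving = $38.2 − $807.2 = −$769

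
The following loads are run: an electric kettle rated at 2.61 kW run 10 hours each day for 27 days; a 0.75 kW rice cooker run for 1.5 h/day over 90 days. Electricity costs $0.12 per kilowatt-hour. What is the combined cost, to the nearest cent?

$96.71

electric kettle: Runtime = 10 h/day × 27 days = 270 h
electric kettle: 2.61 kW × 270 h = 704.7 kWh
rice cooker: Runtime = 1.5 h/day × 90 days = 135 h
rice cooker: 0.75 kW × 135 h = 101.25 kWh
Total energy = 805.95 kWh
Cost = 805.95 × $0.12 = $96.71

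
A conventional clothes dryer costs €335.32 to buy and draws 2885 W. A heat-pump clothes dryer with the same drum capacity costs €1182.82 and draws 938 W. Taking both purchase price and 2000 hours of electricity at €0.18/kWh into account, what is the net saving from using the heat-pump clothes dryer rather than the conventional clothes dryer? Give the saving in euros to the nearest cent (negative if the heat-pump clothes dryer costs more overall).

conventional clothes dryer: €335.32 + (2885/1000) kW × 2000 h × €0.18 = €335.32 + €1038.6 = €1373.92
heat-pump clothes dryer: €1182.82 + (938/1000) kW × 2000 h × €0.18 = €1182.82 + €337.68 = €1520.5
Saving = €1373.92 − €1520.5 = −€146.58

-€146.58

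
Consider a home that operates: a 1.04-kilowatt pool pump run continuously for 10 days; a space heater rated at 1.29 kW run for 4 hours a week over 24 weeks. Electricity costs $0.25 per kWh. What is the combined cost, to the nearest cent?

$93.36

pool pump: Runtime = 24 h × 10 = 240 h
pool pump: 1.04 kW × 240 h = 249.6 kWh
space heater: Runtime = 4 h/week × 24 weeks = 96 h
space heater: 1.29 kW × 96 h = 123.84 kWh
Total energy = 373.44 kWh
Cost = 373.44 × $0.25 = $93.36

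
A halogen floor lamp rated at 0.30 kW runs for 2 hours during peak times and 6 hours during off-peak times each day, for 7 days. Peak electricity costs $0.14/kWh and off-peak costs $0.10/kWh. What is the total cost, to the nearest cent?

$1.85

Peak energy = 0.3 kW × 2 h × 7 = 4.2 kWh
Off-peak energy = 0.3 kW × 6 h × 7 = 12.6 kWh
Cost = 4.2 × $0.14 + 12.6 × $0.10 = $0.588 + $1.26 = $1.85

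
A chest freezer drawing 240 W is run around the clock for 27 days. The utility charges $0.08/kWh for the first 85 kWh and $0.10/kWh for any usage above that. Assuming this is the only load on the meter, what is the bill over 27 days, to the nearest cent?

Runtime = 24 h × 27 = 648 h
Energy = 0.24 kW × 648 h = 155.52 kWh
Tier 1 (0–85 kWh): 85 × $0.08 = $6.8
Above 85 kWh: 70.52 × $0.10 = $7.052
Bill = $13.85

$13.85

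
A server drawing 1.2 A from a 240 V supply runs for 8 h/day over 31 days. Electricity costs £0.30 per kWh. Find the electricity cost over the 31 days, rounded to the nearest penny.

£21.43

Power = 1.2 A × 240 V = 288 W = 0.288 kW
Runtime = 8 h/day × 31 days = 248 h
Energy = 0.288 kW × 248 h = 71.424 kWh
Cost = 71.424 kWh × £0.30/kWh = £21.43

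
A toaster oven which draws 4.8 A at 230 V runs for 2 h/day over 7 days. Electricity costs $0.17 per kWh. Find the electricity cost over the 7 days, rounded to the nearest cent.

$2.63

Power = 4.8 A × 230 V = 1104 W = 1.104 kW
Runtime = 2 h/day × 7 days = 14 h
Energy = 1.104 kW × 14 h = 15.456 kWh
Cost = 15.456 kWh × $0.17/kWh = $2.63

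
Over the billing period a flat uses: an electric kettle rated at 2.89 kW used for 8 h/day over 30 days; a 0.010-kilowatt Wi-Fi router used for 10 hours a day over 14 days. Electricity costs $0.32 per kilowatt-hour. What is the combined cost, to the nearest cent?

$222.40

electric kettle: Runtime = 8 h/day × 30 days = 240 h
electric kettle: 2.89 kW × 240 h = 693.6 kWh
Wi-Fi router: Runtime = 10 h/day × 14 days = 140 h
Wi-Fi router: 0.01 kW × 140 h = 1.4 kWh
Total energy = 695 kWh
Cost = 695 × $0.32 = $222.40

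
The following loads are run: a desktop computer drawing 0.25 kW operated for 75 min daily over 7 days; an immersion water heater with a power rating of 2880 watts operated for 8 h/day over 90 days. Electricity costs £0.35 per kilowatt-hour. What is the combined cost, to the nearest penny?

desktop computer: Runtime = 75 min × 7 = 525 min = 8.75 h
desktop computer: 0.25 kW × 8.75 h = 2.1875 kWh
immersion water heater: Runtime = 8 h/day × 90 days = 720 h
immersion water heater: 2.88 kW × 720 h = 2073.6 kWh
Total energy = 2075.7875 kWh
Cost = 2075.7875 × £0.35 = £726.53

£726.53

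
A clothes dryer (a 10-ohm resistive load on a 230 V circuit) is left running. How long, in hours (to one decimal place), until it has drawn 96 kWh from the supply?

Power = V²/R = 230²/10 = 5290 W = 5.29 kW
Hours = 96 kWh ÷ 5.29 kW = 18.1 h

18.1 h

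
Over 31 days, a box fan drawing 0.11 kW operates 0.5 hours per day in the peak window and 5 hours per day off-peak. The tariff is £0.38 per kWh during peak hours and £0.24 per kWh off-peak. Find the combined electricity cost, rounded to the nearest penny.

Peak energy = 0.11 kW × 0.5 h × 31 = 1.705 kWh
Off-peak energy = 0.11 kW × 5 h × 31 = 17.05 kWh
Cost = 1.705 × £0.38 + 17.05 × £0.24 = £0.6479 + £4.092 = £4.74

£4.74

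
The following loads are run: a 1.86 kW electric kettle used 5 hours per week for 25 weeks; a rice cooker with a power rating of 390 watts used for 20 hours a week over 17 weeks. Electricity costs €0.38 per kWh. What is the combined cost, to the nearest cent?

electric kettle: Runtime = 5 h/week × 25 weeks = 125 h
electric kettle: 1.86 kW × 125 h = 232.5 kWh
rice cooker: Runtime = 20 h/week × 17 weeks = 340 h
rice cooker: 0.39 kW × 340 h = 132.6 kWh
Total energy = 365.1 kWh
Cost = 365.1 × €0.38 = €138.74

€138.74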